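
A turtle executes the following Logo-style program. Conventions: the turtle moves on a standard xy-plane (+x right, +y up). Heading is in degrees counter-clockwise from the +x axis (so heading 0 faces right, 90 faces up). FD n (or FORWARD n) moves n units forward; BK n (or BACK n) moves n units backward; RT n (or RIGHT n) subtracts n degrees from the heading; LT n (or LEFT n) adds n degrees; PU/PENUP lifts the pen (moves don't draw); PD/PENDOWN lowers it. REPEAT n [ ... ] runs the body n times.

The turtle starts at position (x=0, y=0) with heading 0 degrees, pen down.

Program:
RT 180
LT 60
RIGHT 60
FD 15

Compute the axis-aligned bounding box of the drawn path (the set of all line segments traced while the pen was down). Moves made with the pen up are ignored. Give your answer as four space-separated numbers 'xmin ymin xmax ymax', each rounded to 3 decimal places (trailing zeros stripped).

Answer: -15 0 0 0

Derivation:
Executing turtle program step by step:
Start: pos=(0,0), heading=0, pen down
RT 180: heading 0 -> 180
LT 60: heading 180 -> 240
RT 60: heading 240 -> 180
FD 15: (0,0) -> (-15,0) [heading=180, draw]
Final: pos=(-15,0), heading=180, 1 segment(s) drawn

Segment endpoints: x in {-15, 0}, y in {0, 0}
xmin=-15, ymin=0, xmax=0, ymax=0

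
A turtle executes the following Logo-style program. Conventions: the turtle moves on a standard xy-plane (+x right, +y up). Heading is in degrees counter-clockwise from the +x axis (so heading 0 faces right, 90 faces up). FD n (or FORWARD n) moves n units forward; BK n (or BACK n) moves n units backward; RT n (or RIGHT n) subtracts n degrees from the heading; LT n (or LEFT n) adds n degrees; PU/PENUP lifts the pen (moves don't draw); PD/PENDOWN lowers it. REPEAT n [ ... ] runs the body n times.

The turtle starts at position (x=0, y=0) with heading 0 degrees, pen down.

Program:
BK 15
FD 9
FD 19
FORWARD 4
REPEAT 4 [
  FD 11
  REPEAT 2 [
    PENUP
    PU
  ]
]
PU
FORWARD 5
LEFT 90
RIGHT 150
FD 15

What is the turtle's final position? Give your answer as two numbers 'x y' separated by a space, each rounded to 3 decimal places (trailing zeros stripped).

Executing turtle program step by step:
Start: pos=(0,0), heading=0, pen down
BK 15: (0,0) -> (-15,0) [heading=0, draw]
FD 9: (-15,0) -> (-6,0) [heading=0, draw]
FD 19: (-6,0) -> (13,0) [heading=0, draw]
FD 4: (13,0) -> (17,0) [heading=0, draw]
REPEAT 4 [
  -- iteration 1/4 --
  FD 11: (17,0) -> (28,0) [heading=0, draw]
  REPEAT 2 [
    -- iteration 1/2 --
    PU: pen up
    PU: pen up
    -- iteration 2/2 --
    PU: pen up
    PU: pen up
  ]
  -- iteration 2/4 --
  FD 11: (28,0) -> (39,0) [heading=0, move]
  REPEAT 2 [
    -- iteration 1/2 --
    PU: pen up
    PU: pen up
    -- iteration 2/2 --
    PU: pen up
    PU: pen up
  ]
  -- iteration 3/4 --
  FD 11: (39,0) -> (50,0) [heading=0, move]
  REPEAT 2 [
    -- iteration 1/2 --
    PU: pen up
    PU: pen up
    -- iteration 2/2 --
    PU: pen up
    PU: pen up
  ]
  -- iteration 4/4 --
  FD 11: (50,0) -> (61,0) [heading=0, move]
  REPEAT 2 [
    -- iteration 1/2 --
    PU: pen up
    PU: pen up
    -- iteration 2/2 --
    PU: pen up
    PU: pen up
  ]
]
PU: pen up
FD 5: (61,0) -> (66,0) [heading=0, move]
LT 90: heading 0 -> 90
RT 150: heading 90 -> 300
FD 15: (66,0) -> (73.5,-12.99) [heading=300, move]
Final: pos=(73.5,-12.99), heading=300, 5 segment(s) drawn

Answer: 73.5 -12.99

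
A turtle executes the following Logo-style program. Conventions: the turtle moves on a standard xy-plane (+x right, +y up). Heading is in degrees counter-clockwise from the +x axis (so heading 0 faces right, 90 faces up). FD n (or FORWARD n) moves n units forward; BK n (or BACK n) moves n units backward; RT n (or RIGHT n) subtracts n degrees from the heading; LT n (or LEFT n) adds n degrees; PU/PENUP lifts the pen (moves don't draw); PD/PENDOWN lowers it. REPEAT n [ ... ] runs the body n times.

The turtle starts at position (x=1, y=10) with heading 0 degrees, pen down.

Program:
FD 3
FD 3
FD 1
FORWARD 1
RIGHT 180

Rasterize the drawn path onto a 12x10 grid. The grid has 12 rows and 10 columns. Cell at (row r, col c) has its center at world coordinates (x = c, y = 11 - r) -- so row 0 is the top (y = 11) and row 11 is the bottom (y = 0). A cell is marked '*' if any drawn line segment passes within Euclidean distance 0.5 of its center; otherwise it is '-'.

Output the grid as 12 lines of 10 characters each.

Answer: ----------
-*********
----------
----------
----------
----------
----------
----------
----------
----------
----------
----------

Derivation:
Segment 0: (1,10) -> (4,10)
Segment 1: (4,10) -> (7,10)
Segment 2: (7,10) -> (8,10)
Segment 3: (8,10) -> (9,10)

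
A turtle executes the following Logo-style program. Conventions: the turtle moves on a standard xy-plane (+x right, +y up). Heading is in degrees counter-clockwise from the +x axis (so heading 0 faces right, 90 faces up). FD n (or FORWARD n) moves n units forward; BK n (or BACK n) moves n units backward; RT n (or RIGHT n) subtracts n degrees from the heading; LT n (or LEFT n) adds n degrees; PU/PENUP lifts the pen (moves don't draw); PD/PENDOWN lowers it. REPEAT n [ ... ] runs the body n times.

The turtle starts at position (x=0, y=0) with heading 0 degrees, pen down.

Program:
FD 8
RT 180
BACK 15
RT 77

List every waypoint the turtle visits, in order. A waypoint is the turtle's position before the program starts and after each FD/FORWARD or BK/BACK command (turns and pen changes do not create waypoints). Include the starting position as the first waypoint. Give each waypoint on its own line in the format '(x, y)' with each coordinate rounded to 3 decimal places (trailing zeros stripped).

Executing turtle program step by step:
Start: pos=(0,0), heading=0, pen down
FD 8: (0,0) -> (8,0) [heading=0, draw]
RT 180: heading 0 -> 180
BK 15: (8,0) -> (23,0) [heading=180, draw]
RT 77: heading 180 -> 103
Final: pos=(23,0), heading=103, 2 segment(s) drawn
Waypoints (3 total):
(0, 0)
(8, 0)
(23, 0)

Answer: (0, 0)
(8, 0)
(23, 0)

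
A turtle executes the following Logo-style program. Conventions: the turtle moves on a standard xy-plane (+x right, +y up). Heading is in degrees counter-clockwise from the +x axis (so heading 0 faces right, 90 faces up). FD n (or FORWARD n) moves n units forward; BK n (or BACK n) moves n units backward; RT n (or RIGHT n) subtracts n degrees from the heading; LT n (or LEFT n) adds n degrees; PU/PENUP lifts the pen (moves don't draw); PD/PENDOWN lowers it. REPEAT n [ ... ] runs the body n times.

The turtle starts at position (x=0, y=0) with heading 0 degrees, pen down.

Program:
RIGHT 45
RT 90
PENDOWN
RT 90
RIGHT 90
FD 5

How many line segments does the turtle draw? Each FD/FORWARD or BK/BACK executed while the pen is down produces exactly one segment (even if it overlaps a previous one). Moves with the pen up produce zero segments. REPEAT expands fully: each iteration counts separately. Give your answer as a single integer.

Executing turtle program step by step:
Start: pos=(0,0), heading=0, pen down
RT 45: heading 0 -> 315
RT 90: heading 315 -> 225
PD: pen down
RT 90: heading 225 -> 135
RT 90: heading 135 -> 45
FD 5: (0,0) -> (3.536,3.536) [heading=45, draw]
Final: pos=(3.536,3.536), heading=45, 1 segment(s) drawn
Segments drawn: 1

Answer: 1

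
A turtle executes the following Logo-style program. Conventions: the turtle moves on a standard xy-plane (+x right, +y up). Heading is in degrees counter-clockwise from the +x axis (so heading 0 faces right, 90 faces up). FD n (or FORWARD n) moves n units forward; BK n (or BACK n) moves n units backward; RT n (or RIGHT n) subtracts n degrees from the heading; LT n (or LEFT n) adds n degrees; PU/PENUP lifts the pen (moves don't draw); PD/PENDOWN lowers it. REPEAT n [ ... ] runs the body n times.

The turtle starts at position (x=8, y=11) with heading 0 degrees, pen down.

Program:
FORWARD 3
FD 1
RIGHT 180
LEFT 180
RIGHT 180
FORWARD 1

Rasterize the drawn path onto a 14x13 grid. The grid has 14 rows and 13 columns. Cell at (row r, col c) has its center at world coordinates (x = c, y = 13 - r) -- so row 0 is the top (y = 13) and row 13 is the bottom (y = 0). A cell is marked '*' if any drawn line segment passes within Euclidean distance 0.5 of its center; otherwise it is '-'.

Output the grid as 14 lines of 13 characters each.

Answer: -------------
-------------
--------*****
-------------
-------------
-------------
-------------
-------------
-------------
-------------
-------------
-------------
-------------
-------------

Derivation:
Segment 0: (8,11) -> (11,11)
Segment 1: (11,11) -> (12,11)
Segment 2: (12,11) -> (11,11)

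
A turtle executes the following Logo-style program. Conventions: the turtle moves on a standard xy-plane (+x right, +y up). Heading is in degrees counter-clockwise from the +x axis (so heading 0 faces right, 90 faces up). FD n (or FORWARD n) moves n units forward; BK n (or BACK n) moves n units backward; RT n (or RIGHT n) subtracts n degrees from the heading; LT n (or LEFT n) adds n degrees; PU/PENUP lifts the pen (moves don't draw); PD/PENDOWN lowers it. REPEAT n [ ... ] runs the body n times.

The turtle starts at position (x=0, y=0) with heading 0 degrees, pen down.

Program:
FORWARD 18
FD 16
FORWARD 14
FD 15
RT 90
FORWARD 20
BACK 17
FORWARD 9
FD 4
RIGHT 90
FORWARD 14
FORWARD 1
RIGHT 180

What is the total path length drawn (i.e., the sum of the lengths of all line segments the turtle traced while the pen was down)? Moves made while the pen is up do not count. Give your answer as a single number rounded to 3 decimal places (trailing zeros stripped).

Answer: 128

Derivation:
Executing turtle program step by step:
Start: pos=(0,0), heading=0, pen down
FD 18: (0,0) -> (18,0) [heading=0, draw]
FD 16: (18,0) -> (34,0) [heading=0, draw]
FD 14: (34,0) -> (48,0) [heading=0, draw]
FD 15: (48,0) -> (63,0) [heading=0, draw]
RT 90: heading 0 -> 270
FD 20: (63,0) -> (63,-20) [heading=270, draw]
BK 17: (63,-20) -> (63,-3) [heading=270, draw]
FD 9: (63,-3) -> (63,-12) [heading=270, draw]
FD 4: (63,-12) -> (63,-16) [heading=270, draw]
RT 90: heading 270 -> 180
FD 14: (63,-16) -> (49,-16) [heading=180, draw]
FD 1: (49,-16) -> (48,-16) [heading=180, draw]
RT 180: heading 180 -> 0
Final: pos=(48,-16), heading=0, 10 segment(s) drawn

Segment lengths:
  seg 1: (0,0) -> (18,0), length = 18
  seg 2: (18,0) -> (34,0), length = 16
  seg 3: (34,0) -> (48,0), length = 14
  seg 4: (48,0) -> (63,0), length = 15
  seg 5: (63,0) -> (63,-20), length = 20
  seg 6: (63,-20) -> (63,-3), length = 17
  seg 7: (63,-3) -> (63,-12), length = 9
  seg 8: (63,-12) -> (63,-16), length = 4
  seg 9: (63,-16) -> (49,-16), length = 14
  seg 10: (49,-16) -> (48,-16), length = 1
Total = 128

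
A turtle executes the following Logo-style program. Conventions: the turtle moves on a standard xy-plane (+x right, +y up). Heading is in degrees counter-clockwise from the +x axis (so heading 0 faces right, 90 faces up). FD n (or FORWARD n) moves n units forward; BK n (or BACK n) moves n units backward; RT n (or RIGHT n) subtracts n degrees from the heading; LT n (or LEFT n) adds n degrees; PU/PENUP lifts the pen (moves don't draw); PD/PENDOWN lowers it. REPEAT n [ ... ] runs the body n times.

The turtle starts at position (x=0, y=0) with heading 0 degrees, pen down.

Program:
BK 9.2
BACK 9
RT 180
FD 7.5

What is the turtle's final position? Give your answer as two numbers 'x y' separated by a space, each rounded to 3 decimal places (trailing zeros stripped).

Answer: -25.7 0

Derivation:
Executing turtle program step by step:
Start: pos=(0,0), heading=0, pen down
BK 9.2: (0,0) -> (-9.2,0) [heading=0, draw]
BK 9: (-9.2,0) -> (-18.2,0) [heading=0, draw]
RT 180: heading 0 -> 180
FD 7.5: (-18.2,0) -> (-25.7,0) [heading=180, draw]
Final: pos=(-25.7,0), heading=180, 3 segment(s) drawn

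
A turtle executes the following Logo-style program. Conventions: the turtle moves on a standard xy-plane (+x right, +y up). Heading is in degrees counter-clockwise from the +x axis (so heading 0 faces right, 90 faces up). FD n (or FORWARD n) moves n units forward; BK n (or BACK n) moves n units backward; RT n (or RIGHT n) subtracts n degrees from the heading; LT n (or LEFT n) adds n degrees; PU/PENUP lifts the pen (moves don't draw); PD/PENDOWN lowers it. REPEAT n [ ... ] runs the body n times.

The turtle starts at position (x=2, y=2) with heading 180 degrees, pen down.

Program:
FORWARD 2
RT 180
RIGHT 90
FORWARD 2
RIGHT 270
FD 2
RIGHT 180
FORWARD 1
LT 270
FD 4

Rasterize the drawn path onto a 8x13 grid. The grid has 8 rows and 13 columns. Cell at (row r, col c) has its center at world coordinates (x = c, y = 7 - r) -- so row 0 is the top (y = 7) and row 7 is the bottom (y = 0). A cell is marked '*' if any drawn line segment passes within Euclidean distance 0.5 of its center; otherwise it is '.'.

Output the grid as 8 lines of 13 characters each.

Segment 0: (2,2) -> (0,2)
Segment 1: (0,2) -> (0,0)
Segment 2: (0,0) -> (2,0)
Segment 3: (2,0) -> (1,0)
Segment 4: (1,0) -> (1,4)

Answer: .............
.............
.............
.*...........
.*...........
***..........
**...........
***..........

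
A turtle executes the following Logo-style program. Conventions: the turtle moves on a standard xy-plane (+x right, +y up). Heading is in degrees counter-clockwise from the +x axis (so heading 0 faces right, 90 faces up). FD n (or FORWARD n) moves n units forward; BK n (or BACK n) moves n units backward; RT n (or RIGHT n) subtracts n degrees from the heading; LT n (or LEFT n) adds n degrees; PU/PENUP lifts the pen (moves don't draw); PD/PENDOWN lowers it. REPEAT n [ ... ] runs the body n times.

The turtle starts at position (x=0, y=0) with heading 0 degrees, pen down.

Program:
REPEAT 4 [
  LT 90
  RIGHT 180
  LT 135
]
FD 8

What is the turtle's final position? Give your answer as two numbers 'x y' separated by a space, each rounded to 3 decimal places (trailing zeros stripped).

Answer: -8 0

Derivation:
Executing turtle program step by step:
Start: pos=(0,0), heading=0, pen down
REPEAT 4 [
  -- iteration 1/4 --
  LT 90: heading 0 -> 90
  RT 180: heading 90 -> 270
  LT 135: heading 270 -> 45
  -- iteration 2/4 --
  LT 90: heading 45 -> 135
  RT 180: heading 135 -> 315
  LT 135: heading 315 -> 90
  -- iteration 3/4 --
  LT 90: heading 90 -> 180
  RT 180: heading 180 -> 0
  LT 135: heading 0 -> 135
  -- iteration 4/4 --
  LT 90: heading 135 -> 225
  RT 180: heading 225 -> 45
  LT 135: heading 45 -> 180
]
FD 8: (0,0) -> (-8,0) [heading=180, draw]
Final: pos=(-8,0), heading=180, 1 segment(s) drawn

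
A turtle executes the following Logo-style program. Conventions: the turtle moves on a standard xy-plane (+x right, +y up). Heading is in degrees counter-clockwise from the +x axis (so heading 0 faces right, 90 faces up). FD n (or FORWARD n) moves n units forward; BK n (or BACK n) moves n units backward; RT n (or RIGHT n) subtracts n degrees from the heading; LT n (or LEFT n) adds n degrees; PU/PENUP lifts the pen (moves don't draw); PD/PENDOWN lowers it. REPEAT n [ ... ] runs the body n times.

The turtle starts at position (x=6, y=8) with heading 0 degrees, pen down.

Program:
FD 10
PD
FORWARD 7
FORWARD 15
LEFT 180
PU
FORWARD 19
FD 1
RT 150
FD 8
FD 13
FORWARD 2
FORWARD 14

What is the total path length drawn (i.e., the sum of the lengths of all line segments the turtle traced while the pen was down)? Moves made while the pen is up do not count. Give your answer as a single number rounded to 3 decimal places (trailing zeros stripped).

Answer: 32

Derivation:
Executing turtle program step by step:
Start: pos=(6,8), heading=0, pen down
FD 10: (6,8) -> (16,8) [heading=0, draw]
PD: pen down
FD 7: (16,8) -> (23,8) [heading=0, draw]
FD 15: (23,8) -> (38,8) [heading=0, draw]
LT 180: heading 0 -> 180
PU: pen up
FD 19: (38,8) -> (19,8) [heading=180, move]
FD 1: (19,8) -> (18,8) [heading=180, move]
RT 150: heading 180 -> 30
FD 8: (18,8) -> (24.928,12) [heading=30, move]
FD 13: (24.928,12) -> (36.187,18.5) [heading=30, move]
FD 2: (36.187,18.5) -> (37.919,19.5) [heading=30, move]
FD 14: (37.919,19.5) -> (50.043,26.5) [heading=30, move]
Final: pos=(50.043,26.5), heading=30, 3 segment(s) drawn

Segment lengths:
  seg 1: (6,8) -> (16,8), length = 10
  seg 2: (16,8) -> (23,8), length = 7
  seg 3: (23,8) -> (38,8), length = 15
Total = 32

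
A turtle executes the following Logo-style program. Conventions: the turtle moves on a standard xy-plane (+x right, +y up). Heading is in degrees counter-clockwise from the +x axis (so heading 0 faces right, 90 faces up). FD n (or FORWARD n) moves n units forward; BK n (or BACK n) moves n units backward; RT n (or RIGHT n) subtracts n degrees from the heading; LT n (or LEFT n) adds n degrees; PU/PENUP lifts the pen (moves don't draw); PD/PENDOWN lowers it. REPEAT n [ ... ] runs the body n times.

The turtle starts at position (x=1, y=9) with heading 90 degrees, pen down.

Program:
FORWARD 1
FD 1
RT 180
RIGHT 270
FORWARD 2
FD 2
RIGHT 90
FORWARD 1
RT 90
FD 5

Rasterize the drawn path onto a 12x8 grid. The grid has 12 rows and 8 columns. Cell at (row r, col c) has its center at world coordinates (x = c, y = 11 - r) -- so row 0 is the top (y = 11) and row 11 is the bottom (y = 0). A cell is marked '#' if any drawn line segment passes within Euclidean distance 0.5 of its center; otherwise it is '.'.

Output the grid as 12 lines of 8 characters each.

Segment 0: (1,9) -> (1,10)
Segment 1: (1,10) -> (1,11)
Segment 2: (1,11) -> (3,11)
Segment 3: (3,11) -> (5,11)
Segment 4: (5,11) -> (5,10)
Segment 5: (5,10) -> (0,10)

Answer: .#####..
######..
.#......
........
........
........
........
........
........
........
........
........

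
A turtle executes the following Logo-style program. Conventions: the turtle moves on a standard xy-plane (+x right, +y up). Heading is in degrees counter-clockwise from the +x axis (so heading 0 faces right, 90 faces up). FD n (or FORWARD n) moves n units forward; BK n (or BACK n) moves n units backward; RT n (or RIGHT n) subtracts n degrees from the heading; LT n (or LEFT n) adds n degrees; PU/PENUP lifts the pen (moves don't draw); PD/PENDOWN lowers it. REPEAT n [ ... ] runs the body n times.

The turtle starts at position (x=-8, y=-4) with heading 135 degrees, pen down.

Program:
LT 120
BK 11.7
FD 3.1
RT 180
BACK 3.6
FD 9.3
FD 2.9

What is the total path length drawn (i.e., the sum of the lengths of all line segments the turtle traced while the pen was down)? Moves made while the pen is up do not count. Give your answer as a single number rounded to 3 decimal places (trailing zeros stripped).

Answer: 30.6

Derivation:
Executing turtle program step by step:
Start: pos=(-8,-4), heading=135, pen down
LT 120: heading 135 -> 255
BK 11.7: (-8,-4) -> (-4.972,7.301) [heading=255, draw]
FD 3.1: (-4.972,7.301) -> (-5.774,4.307) [heading=255, draw]
RT 180: heading 255 -> 75
BK 3.6: (-5.774,4.307) -> (-6.706,0.83) [heading=75, draw]
FD 9.3: (-6.706,0.83) -> (-4.299,9.813) [heading=75, draw]
FD 2.9: (-4.299,9.813) -> (-3.548,12.614) [heading=75, draw]
Final: pos=(-3.548,12.614), heading=75, 5 segment(s) drawn

Segment lengths:
  seg 1: (-8,-4) -> (-4.972,7.301), length = 11.7
  seg 2: (-4.972,7.301) -> (-5.774,4.307), length = 3.1
  seg 3: (-5.774,4.307) -> (-6.706,0.83), length = 3.6
  seg 4: (-6.706,0.83) -> (-4.299,9.813), length = 9.3
  seg 5: (-4.299,9.813) -> (-3.548,12.614), length = 2.9
Total = 30.6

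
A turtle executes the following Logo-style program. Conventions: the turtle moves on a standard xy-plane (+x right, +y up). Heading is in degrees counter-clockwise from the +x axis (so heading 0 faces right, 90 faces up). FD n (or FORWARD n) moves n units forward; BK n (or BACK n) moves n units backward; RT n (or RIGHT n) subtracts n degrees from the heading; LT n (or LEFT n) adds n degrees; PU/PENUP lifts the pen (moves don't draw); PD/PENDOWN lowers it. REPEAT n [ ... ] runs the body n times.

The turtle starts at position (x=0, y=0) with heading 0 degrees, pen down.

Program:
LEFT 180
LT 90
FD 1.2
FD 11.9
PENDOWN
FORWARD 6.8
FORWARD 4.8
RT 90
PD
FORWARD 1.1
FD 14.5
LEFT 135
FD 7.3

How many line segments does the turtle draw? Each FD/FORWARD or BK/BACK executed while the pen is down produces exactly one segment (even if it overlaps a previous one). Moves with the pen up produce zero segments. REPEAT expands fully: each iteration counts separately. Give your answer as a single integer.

Answer: 7

Derivation:
Executing turtle program step by step:
Start: pos=(0,0), heading=0, pen down
LT 180: heading 0 -> 180
LT 90: heading 180 -> 270
FD 1.2: (0,0) -> (0,-1.2) [heading=270, draw]
FD 11.9: (0,-1.2) -> (0,-13.1) [heading=270, draw]
PD: pen down
FD 6.8: (0,-13.1) -> (0,-19.9) [heading=270, draw]
FD 4.8: (0,-19.9) -> (0,-24.7) [heading=270, draw]
RT 90: heading 270 -> 180
PD: pen down
FD 1.1: (0,-24.7) -> (-1.1,-24.7) [heading=180, draw]
FD 14.5: (-1.1,-24.7) -> (-15.6,-24.7) [heading=180, draw]
LT 135: heading 180 -> 315
FD 7.3: (-15.6,-24.7) -> (-10.438,-29.862) [heading=315, draw]
Final: pos=(-10.438,-29.862), heading=315, 7 segment(s) drawn
Segments drawn: 7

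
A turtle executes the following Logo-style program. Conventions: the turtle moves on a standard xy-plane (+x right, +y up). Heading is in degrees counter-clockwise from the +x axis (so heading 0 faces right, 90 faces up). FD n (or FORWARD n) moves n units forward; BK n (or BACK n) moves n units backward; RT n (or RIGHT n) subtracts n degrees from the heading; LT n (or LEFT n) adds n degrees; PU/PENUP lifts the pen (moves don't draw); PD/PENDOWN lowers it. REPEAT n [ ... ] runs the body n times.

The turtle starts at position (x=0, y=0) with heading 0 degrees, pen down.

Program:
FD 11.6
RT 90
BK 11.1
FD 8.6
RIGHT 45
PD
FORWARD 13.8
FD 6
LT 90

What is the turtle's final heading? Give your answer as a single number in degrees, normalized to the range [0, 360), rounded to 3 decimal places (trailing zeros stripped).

Executing turtle program step by step:
Start: pos=(0,0), heading=0, pen down
FD 11.6: (0,0) -> (11.6,0) [heading=0, draw]
RT 90: heading 0 -> 270
BK 11.1: (11.6,0) -> (11.6,11.1) [heading=270, draw]
FD 8.6: (11.6,11.1) -> (11.6,2.5) [heading=270, draw]
RT 45: heading 270 -> 225
PD: pen down
FD 13.8: (11.6,2.5) -> (1.842,-7.258) [heading=225, draw]
FD 6: (1.842,-7.258) -> (-2.401,-11.501) [heading=225, draw]
LT 90: heading 225 -> 315
Final: pos=(-2.401,-11.501), heading=315, 5 segment(s) drawn

Answer: 315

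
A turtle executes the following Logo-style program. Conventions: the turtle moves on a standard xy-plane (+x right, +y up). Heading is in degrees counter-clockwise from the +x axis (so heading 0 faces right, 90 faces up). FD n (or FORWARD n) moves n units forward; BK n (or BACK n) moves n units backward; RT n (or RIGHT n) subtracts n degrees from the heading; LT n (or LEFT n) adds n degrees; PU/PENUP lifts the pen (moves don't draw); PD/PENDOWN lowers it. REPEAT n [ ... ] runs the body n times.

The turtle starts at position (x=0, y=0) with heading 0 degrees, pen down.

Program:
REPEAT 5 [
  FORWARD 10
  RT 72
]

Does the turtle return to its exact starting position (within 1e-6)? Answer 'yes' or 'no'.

Executing turtle program step by step:
Start: pos=(0,0), heading=0, pen down
REPEAT 5 [
  -- iteration 1/5 --
  FD 10: (0,0) -> (10,0) [heading=0, draw]
  RT 72: heading 0 -> 288
  -- iteration 2/5 --
  FD 10: (10,0) -> (13.09,-9.511) [heading=288, draw]
  RT 72: heading 288 -> 216
  -- iteration 3/5 --
  FD 10: (13.09,-9.511) -> (5,-15.388) [heading=216, draw]
  RT 72: heading 216 -> 144
  -- iteration 4/5 --
  FD 10: (5,-15.388) -> (-3.09,-9.511) [heading=144, draw]
  RT 72: heading 144 -> 72
  -- iteration 5/5 --
  FD 10: (-3.09,-9.511) -> (0,0) [heading=72, draw]
  RT 72: heading 72 -> 0
]
Final: pos=(0,0), heading=0, 5 segment(s) drawn

Start position: (0, 0)
Final position: (0, 0)
Distance = 0; < 1e-6 -> CLOSED

Answer: yes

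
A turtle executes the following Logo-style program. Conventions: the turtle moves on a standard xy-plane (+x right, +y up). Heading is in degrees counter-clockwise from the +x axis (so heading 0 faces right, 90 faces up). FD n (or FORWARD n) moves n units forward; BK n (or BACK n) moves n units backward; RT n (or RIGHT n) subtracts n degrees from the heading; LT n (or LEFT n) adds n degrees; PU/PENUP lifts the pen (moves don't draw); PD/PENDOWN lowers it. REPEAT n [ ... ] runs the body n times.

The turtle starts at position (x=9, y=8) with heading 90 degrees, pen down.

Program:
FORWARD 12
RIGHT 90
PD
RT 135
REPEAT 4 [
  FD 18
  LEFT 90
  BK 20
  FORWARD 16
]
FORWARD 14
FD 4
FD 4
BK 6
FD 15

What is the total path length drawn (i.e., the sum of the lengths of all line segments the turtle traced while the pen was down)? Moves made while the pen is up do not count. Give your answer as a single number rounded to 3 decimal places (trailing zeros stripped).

Answer: 271

Derivation:
Executing turtle program step by step:
Start: pos=(9,8), heading=90, pen down
FD 12: (9,8) -> (9,20) [heading=90, draw]
RT 90: heading 90 -> 0
PD: pen down
RT 135: heading 0 -> 225
REPEAT 4 [
  -- iteration 1/4 --
  FD 18: (9,20) -> (-3.728,7.272) [heading=225, draw]
  LT 90: heading 225 -> 315
  BK 20: (-3.728,7.272) -> (-17.87,21.414) [heading=315, draw]
  FD 16: (-17.87,21.414) -> (-6.556,10.101) [heading=315, draw]
  -- iteration 2/4 --
  FD 18: (-6.556,10.101) -> (6.172,-2.627) [heading=315, draw]
  LT 90: heading 315 -> 45
  BK 20: (6.172,-2.627) -> (-7.971,-16.77) [heading=45, draw]
  FD 16: (-7.971,-16.77) -> (3.343,-5.456) [heading=45, draw]
  -- iteration 3/4 --
  FD 18: (3.343,-5.456) -> (16.071,7.272) [heading=45, draw]
  LT 90: heading 45 -> 135
  BK 20: (16.071,7.272) -> (30.213,-6.87) [heading=135, draw]
  FD 16: (30.213,-6.87) -> (18.899,4.444) [heading=135, draw]
  -- iteration 4/4 --
  FD 18: (18.899,4.444) -> (6.172,17.172) [heading=135, draw]
  LT 90: heading 135 -> 225
  BK 20: (6.172,17.172) -> (20.314,31.314) [heading=225, draw]
  FD 16: (20.314,31.314) -> (9,20) [heading=225, draw]
]
FD 14: (9,20) -> (-0.899,10.101) [heading=225, draw]
FD 4: (-0.899,10.101) -> (-3.728,7.272) [heading=225, draw]
FD 4: (-3.728,7.272) -> (-6.556,4.444) [heading=225, draw]
BK 6: (-6.556,4.444) -> (-2.314,8.686) [heading=225, draw]
FD 15: (-2.314,8.686) -> (-12.92,-1.92) [heading=225, draw]
Final: pos=(-12.92,-1.92), heading=225, 18 segment(s) drawn

Segment lengths:
  seg 1: (9,8) -> (9,20), length = 12
  seg 2: (9,20) -> (-3.728,7.272), length = 18
  seg 3: (-3.728,7.272) -> (-17.87,21.414), length = 20
  seg 4: (-17.87,21.414) -> (-6.556,10.101), length = 16
  seg 5: (-6.556,10.101) -> (6.172,-2.627), length = 18
  seg 6: (6.172,-2.627) -> (-7.971,-16.77), length = 20
  seg 7: (-7.971,-16.77) -> (3.343,-5.456), length = 16
  seg 8: (3.343,-5.456) -> (16.071,7.272), length = 18
  seg 9: (16.071,7.272) -> (30.213,-6.87), length = 20
  seg 10: (30.213,-6.87) -> (18.899,4.444), length = 16
  seg 11: (18.899,4.444) -> (6.172,17.172), length = 18
  seg 12: (6.172,17.172) -> (20.314,31.314), length = 20
  seg 13: (20.314,31.314) -> (9,20), length = 16
  seg 14: (9,20) -> (-0.899,10.101), length = 14
  seg 15: (-0.899,10.101) -> (-3.728,7.272), length = 4
  seg 16: (-3.728,7.272) -> (-6.556,4.444), length = 4
  seg 17: (-6.556,4.444) -> (-2.314,8.686), length = 6
  seg 18: (-2.314,8.686) -> (-12.92,-1.92), length = 15
Total = 271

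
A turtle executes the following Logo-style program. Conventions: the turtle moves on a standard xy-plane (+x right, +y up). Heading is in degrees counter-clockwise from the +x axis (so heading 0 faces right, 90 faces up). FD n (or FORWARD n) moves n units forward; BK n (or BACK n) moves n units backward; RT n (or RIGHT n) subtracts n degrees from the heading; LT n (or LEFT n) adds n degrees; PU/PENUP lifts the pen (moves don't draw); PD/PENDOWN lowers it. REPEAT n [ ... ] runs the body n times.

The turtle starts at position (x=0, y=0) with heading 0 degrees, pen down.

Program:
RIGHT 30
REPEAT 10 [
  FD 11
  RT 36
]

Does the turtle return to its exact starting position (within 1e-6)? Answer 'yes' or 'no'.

Executing turtle program step by step:
Start: pos=(0,0), heading=0, pen down
RT 30: heading 0 -> 330
REPEAT 10 [
  -- iteration 1/10 --
  FD 11: (0,0) -> (9.526,-5.5) [heading=330, draw]
  RT 36: heading 330 -> 294
  -- iteration 2/10 --
  FD 11: (9.526,-5.5) -> (14,-15.549) [heading=294, draw]
  RT 36: heading 294 -> 258
  -- iteration 3/10 --
  FD 11: (14,-15.549) -> (11.713,-26.309) [heading=258, draw]
  RT 36: heading 258 -> 222
  -- iteration 4/10 --
  FD 11: (11.713,-26.309) -> (3.539,-33.669) [heading=222, draw]
  RT 36: heading 222 -> 186
  -- iteration 5/10 --
  FD 11: (3.539,-33.669) -> (-7.401,-34.819) [heading=186, draw]
  RT 36: heading 186 -> 150
  -- iteration 6/10 --
  FD 11: (-7.401,-34.819) -> (-16.927,-29.319) [heading=150, draw]
  RT 36: heading 150 -> 114
  -- iteration 7/10 --
  FD 11: (-16.927,-29.319) -> (-21.401,-19.27) [heading=114, draw]
  RT 36: heading 114 -> 78
  -- iteration 8/10 --
  FD 11: (-21.401,-19.27) -> (-19.114,-8.51) [heading=78, draw]
  RT 36: heading 78 -> 42
  -- iteration 9/10 --
  FD 11: (-19.114,-8.51) -> (-10.94,-1.15) [heading=42, draw]
  RT 36: heading 42 -> 6
  -- iteration 10/10 --
  FD 11: (-10.94,-1.15) -> (0,0) [heading=6, draw]
  RT 36: heading 6 -> 330
]
Final: pos=(0,0), heading=330, 10 segment(s) drawn

Start position: (0, 0)
Final position: (0, 0)
Distance = 0; < 1e-6 -> CLOSED

Answer: yes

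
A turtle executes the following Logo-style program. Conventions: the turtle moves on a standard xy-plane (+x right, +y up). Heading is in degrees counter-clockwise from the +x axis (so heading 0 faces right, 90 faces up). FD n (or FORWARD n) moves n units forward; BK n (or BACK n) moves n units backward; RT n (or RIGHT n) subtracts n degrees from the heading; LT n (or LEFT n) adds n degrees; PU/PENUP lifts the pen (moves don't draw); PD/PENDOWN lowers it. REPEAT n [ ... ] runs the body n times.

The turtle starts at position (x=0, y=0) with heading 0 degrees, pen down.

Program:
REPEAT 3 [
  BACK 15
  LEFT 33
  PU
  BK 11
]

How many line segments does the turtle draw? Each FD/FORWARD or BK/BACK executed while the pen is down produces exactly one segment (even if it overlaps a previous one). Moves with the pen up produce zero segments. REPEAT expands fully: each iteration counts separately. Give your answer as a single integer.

Answer: 1

Derivation:
Executing turtle program step by step:
Start: pos=(0,0), heading=0, pen down
REPEAT 3 [
  -- iteration 1/3 --
  BK 15: (0,0) -> (-15,0) [heading=0, draw]
  LT 33: heading 0 -> 33
  PU: pen up
  BK 11: (-15,0) -> (-24.225,-5.991) [heading=33, move]
  -- iteration 2/3 --
  BK 15: (-24.225,-5.991) -> (-36.805,-14.161) [heading=33, move]
  LT 33: heading 33 -> 66
  PU: pen up
  BK 11: (-36.805,-14.161) -> (-41.28,-24.21) [heading=66, move]
  -- iteration 3/3 --
  BK 15: (-41.28,-24.21) -> (-47.381,-37.913) [heading=66, move]
  LT 33: heading 66 -> 99
  PU: pen up
  BK 11: (-47.381,-37.913) -> (-45.66,-48.777) [heading=99, move]
]
Final: pos=(-45.66,-48.777), heading=99, 1 segment(s) drawn
Segments drawn: 1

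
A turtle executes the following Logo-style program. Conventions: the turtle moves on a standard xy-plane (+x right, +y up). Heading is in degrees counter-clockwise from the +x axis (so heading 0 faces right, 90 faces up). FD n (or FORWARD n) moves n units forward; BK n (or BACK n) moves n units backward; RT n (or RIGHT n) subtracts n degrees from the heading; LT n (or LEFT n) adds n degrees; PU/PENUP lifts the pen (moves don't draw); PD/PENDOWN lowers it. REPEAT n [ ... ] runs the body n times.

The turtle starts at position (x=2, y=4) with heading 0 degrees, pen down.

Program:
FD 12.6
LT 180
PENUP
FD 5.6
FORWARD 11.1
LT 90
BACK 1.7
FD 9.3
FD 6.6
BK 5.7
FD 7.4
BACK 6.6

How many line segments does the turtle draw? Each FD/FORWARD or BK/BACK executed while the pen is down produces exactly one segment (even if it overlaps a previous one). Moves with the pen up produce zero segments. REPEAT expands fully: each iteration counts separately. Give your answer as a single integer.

Executing turtle program step by step:
Start: pos=(2,4), heading=0, pen down
FD 12.6: (2,4) -> (14.6,4) [heading=0, draw]
LT 180: heading 0 -> 180
PU: pen up
FD 5.6: (14.6,4) -> (9,4) [heading=180, move]
FD 11.1: (9,4) -> (-2.1,4) [heading=180, move]
LT 90: heading 180 -> 270
BK 1.7: (-2.1,4) -> (-2.1,5.7) [heading=270, move]
FD 9.3: (-2.1,5.7) -> (-2.1,-3.6) [heading=270, move]
FD 6.6: (-2.1,-3.6) -> (-2.1,-10.2) [heading=270, move]
BK 5.7: (-2.1,-10.2) -> (-2.1,-4.5) [heading=270, move]
FD 7.4: (-2.1,-4.5) -> (-2.1,-11.9) [heading=270, move]
BK 6.6: (-2.1,-11.9) -> (-2.1,-5.3) [heading=270, move]
Final: pos=(-2.1,-5.3), heading=270, 1 segment(s) drawn
Segments drawn: 1

Answer: 1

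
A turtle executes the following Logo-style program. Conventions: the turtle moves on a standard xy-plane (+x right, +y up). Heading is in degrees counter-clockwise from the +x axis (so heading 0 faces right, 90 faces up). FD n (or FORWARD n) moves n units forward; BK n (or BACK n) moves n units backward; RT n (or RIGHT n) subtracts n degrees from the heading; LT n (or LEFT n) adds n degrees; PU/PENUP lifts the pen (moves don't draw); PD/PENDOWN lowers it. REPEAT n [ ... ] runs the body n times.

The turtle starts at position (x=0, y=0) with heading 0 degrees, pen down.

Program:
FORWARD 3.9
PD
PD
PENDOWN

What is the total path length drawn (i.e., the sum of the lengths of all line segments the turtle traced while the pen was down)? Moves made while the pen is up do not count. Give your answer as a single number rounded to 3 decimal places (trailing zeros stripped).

Executing turtle program step by step:
Start: pos=(0,0), heading=0, pen down
FD 3.9: (0,0) -> (3.9,0) [heading=0, draw]
PD: pen down
PD: pen down
PD: pen down
Final: pos=(3.9,0), heading=0, 1 segment(s) drawn

Segment lengths:
  seg 1: (0,0) -> (3.9,0), length = 3.9
Total = 3.9

Answer: 3.9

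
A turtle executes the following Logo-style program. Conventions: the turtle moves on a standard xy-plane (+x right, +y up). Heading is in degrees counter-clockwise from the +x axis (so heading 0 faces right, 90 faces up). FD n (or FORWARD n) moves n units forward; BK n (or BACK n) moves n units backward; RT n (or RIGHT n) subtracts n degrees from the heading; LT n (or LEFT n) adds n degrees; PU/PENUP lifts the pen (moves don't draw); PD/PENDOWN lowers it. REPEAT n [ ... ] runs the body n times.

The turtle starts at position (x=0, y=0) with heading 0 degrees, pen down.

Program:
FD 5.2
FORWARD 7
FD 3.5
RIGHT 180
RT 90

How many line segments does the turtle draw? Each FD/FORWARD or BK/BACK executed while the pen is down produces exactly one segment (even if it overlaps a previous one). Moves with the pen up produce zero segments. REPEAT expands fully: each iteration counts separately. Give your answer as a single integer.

Answer: 3

Derivation:
Executing turtle program step by step:
Start: pos=(0,0), heading=0, pen down
FD 5.2: (0,0) -> (5.2,0) [heading=0, draw]
FD 7: (5.2,0) -> (12.2,0) [heading=0, draw]
FD 3.5: (12.2,0) -> (15.7,0) [heading=0, draw]
RT 180: heading 0 -> 180
RT 90: heading 180 -> 90
Final: pos=(15.7,0), heading=90, 3 segment(s) drawn
Segments drawn: 3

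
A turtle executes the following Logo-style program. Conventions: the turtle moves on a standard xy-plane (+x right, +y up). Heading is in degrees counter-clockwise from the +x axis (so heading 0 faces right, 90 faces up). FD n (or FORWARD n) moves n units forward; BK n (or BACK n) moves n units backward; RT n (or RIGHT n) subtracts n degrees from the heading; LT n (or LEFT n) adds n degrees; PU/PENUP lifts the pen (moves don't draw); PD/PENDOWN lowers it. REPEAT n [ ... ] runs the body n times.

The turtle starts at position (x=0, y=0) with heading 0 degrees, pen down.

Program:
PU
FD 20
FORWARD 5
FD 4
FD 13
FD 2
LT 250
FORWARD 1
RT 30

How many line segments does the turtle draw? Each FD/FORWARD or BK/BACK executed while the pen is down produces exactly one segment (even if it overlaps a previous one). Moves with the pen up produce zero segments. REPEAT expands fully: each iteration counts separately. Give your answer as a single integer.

Executing turtle program step by step:
Start: pos=(0,0), heading=0, pen down
PU: pen up
FD 20: (0,0) -> (20,0) [heading=0, move]
FD 5: (20,0) -> (25,0) [heading=0, move]
FD 4: (25,0) -> (29,0) [heading=0, move]
FD 13: (29,0) -> (42,0) [heading=0, move]
FD 2: (42,0) -> (44,0) [heading=0, move]
LT 250: heading 0 -> 250
FD 1: (44,0) -> (43.658,-0.94) [heading=250, move]
RT 30: heading 250 -> 220
Final: pos=(43.658,-0.94), heading=220, 0 segment(s) drawn
Segments drawn: 0

Answer: 0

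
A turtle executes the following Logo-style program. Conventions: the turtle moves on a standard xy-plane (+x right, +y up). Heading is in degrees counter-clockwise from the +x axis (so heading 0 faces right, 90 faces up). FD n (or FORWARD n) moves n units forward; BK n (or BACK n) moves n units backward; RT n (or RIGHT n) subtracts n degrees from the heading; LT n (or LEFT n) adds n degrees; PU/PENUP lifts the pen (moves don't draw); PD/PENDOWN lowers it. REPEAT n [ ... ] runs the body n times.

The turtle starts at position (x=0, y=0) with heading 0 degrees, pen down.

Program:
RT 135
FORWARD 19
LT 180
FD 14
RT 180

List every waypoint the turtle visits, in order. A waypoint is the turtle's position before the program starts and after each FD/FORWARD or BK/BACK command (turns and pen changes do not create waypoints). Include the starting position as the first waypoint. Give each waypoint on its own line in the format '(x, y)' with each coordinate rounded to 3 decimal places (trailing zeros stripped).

Executing turtle program step by step:
Start: pos=(0,0), heading=0, pen down
RT 135: heading 0 -> 225
FD 19: (0,0) -> (-13.435,-13.435) [heading=225, draw]
LT 180: heading 225 -> 45
FD 14: (-13.435,-13.435) -> (-3.536,-3.536) [heading=45, draw]
RT 180: heading 45 -> 225
Final: pos=(-3.536,-3.536), heading=225, 2 segment(s) drawn
Waypoints (3 total):
(0, 0)
(-13.435, -13.435)
(-3.536, -3.536)

Answer: (0, 0)
(-13.435, -13.435)
(-3.536, -3.536)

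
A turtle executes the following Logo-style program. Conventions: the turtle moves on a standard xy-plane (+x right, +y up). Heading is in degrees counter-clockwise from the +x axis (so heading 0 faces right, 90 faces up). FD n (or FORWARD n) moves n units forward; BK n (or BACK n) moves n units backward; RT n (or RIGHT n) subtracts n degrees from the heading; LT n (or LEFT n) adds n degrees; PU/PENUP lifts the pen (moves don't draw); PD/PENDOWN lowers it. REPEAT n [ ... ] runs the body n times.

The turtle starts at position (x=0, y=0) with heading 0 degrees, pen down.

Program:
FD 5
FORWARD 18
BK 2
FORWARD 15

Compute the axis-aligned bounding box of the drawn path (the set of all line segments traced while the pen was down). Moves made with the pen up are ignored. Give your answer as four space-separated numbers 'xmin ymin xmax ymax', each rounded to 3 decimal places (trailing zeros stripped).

Executing turtle program step by step:
Start: pos=(0,0), heading=0, pen down
FD 5: (0,0) -> (5,0) [heading=0, draw]
FD 18: (5,0) -> (23,0) [heading=0, draw]
BK 2: (23,0) -> (21,0) [heading=0, draw]
FD 15: (21,0) -> (36,0) [heading=0, draw]
Final: pos=(36,0), heading=0, 4 segment(s) drawn

Segment endpoints: x in {0, 5, 21, 23, 36}, y in {0}
xmin=0, ymin=0, xmax=36, ymax=0

Answer: 0 0 36 0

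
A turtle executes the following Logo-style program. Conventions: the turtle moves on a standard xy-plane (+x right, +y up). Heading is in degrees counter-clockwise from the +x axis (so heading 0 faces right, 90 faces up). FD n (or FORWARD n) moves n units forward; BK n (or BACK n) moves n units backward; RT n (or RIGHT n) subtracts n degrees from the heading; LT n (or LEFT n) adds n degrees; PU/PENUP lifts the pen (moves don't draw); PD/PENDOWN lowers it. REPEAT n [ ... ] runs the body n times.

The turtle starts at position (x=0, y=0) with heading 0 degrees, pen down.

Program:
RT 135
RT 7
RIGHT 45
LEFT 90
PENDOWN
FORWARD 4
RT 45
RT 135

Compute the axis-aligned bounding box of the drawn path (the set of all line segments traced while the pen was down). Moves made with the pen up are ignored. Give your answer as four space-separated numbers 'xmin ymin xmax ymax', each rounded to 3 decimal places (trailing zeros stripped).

Executing turtle program step by step:
Start: pos=(0,0), heading=0, pen down
RT 135: heading 0 -> 225
RT 7: heading 225 -> 218
RT 45: heading 218 -> 173
LT 90: heading 173 -> 263
PD: pen down
FD 4: (0,0) -> (-0.487,-3.97) [heading=263, draw]
RT 45: heading 263 -> 218
RT 135: heading 218 -> 83
Final: pos=(-0.487,-3.97), heading=83, 1 segment(s) drawn

Segment endpoints: x in {-0.487, 0}, y in {-3.97, 0}
xmin=-0.487, ymin=-3.97, xmax=0, ymax=0

Answer: -0.487 -3.97 0 0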